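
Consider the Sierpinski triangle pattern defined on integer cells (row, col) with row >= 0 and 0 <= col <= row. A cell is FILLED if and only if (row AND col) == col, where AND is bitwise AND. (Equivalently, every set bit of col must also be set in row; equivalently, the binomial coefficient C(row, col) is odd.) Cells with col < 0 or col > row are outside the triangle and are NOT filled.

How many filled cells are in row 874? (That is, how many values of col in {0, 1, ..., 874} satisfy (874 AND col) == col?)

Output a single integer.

Answer: 64

Derivation:
874 in binary = 1101101010
popcount(874) = number of 1-bits in 1101101010 = 6
A col c satisfies (874 AND c) == c iff every set bit of c is also set in 874; each of the 6 set bits of 874 can independently be on or off in c.
count = 2^6 = 64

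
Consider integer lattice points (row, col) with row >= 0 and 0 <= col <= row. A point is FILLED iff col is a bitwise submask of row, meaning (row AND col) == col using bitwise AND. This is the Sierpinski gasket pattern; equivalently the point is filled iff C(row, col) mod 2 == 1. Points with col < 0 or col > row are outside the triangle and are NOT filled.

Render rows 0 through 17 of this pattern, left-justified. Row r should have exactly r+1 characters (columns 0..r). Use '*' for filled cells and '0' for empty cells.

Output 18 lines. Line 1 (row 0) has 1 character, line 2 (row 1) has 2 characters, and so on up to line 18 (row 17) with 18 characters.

Answer: *
**
*0*
****
*000*
**00**
*0*0*0*
********
*0000000*
**000000**
*0*00000*0*
****0000****
*000*000*000*
**00**00**00**
*0*0*0*0*0*0*0*
****************
*000000000000000*
**00000000000000**

Derivation:
r0=0: *
r1=1: **
r2=10: *0*
r3=11: ****
r4=100: *000*
r5=101: **00**
r6=110: *0*0*0*
r7=111: ********
r8=1000: *0000000*
r9=1001: **000000**
r10=1010: *0*00000*0*
r11=1011: ****0000****
r12=1100: *000*000*000*
r13=1101: **00**00**00**
r14=1110: *0*0*0*0*0*0*0*
r15=1111: ****************
r16=10000: *000000000000000*
r17=10001: **00000000000000**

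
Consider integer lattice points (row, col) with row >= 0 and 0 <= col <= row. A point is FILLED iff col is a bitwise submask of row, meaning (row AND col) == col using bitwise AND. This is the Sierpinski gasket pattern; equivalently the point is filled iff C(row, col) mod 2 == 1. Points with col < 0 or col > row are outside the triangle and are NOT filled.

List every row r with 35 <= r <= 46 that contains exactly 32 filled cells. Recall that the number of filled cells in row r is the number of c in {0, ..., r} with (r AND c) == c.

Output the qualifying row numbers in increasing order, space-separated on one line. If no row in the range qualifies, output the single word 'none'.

Answer: none

Derivation:
Row r has 2^popcount(r) filled cells, so we need popcount(r) = log2(32) = 5.
Scan r = 35..46 and keep those with exactly 5 one-bits:
r=35=100011 popcount=3 -> skip
r=36=100100 popcount=2 -> skip
r=37=100101 popcount=3 -> skip
r=38=100110 popcount=3 -> skip
r=39=100111 popcount=4 -> skip
r=40=101000 popcount=2 -> skip
r=41=101001 popcount=3 -> skip
r=42=101010 popcount=3 -> skip
r=43=101011 popcount=4 -> skip
r=44=101100 popcount=3 -> skip
r=45=101101 popcount=4 -> skip
r=46=101110 popcount=4 -> skip
Kept rows: none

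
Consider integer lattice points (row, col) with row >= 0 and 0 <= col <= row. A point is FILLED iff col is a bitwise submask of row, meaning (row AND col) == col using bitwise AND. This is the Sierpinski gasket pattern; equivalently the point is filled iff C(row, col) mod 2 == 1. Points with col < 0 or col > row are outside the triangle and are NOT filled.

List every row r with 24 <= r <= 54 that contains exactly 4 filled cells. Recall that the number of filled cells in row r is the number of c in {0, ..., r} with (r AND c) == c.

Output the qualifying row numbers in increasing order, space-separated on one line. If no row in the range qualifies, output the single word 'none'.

Answer: 24 33 34 36 40 48

Derivation:
Row r has 2^popcount(r) filled cells, so we need popcount(r) = log2(4) = 2.
Scan r = 24..54 and keep those with exactly 2 one-bits:
r=24=11000 popcount=2 -> KEEP
r=25=11001 popcount=3 -> skip
r=26=11010 popcount=3 -> skip
r=27=11011 popcount=4 -> skip
r=28=11100 popcount=3 -> skip
r=29=11101 popcount=4 -> skip
r=30=11110 popcount=4 -> skip
r=31=11111 popcount=5 -> skip
r=32=100000 popcount=1 -> skip
r=33=100001 popcount=2 -> KEEP
r=34=100010 popcount=2 -> KEEP
r=35=100011 popcount=3 -> skip
r=36=100100 popcount=2 -> KEEP
r=37=100101 popcount=3 -> skip
r=38=100110 popcount=3 -> skip
r=39=100111 popcount=4 -> skip
r=40=101000 popcount=2 -> KEEP
r=41=101001 popcount=3 -> skip
r=42=101010 popcount=3 -> skip
r=43=101011 popcount=4 -> skip
r=44=101100 popcount=3 -> skip
r=45=101101 popcount=4 -> skip
r=46=101110 popcount=4 -> skip
r=47=101111 popcount=5 -> skip
r=48=110000 popcount=2 -> KEEP
r=49=110001 popcount=3 -> skip
r=50=110010 popcount=3 -> skip
r=51=110011 popcount=4 -> skip
r=52=110100 popcount=3 -> skip
r=53=110101 popcount=4 -> skip
r=54=110110 popcount=4 -> skip
Kept rows: 24 33 34 36 40 48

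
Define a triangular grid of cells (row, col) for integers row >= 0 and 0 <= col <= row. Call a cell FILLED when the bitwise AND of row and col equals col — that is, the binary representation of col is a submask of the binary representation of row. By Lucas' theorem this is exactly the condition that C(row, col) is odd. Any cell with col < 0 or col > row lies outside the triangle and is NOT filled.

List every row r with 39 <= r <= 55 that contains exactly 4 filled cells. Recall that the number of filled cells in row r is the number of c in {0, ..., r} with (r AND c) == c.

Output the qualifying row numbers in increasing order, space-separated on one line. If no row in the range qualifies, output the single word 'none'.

Answer: 40 48

Derivation:
Row r has 2^popcount(r) filled cells, so we need popcount(r) = log2(4) = 2.
Scan r = 39..55 and keep those with exactly 2 one-bits:
r=39=100111 popcount=4 -> skip
r=40=101000 popcount=2 -> KEEP
r=41=101001 popcount=3 -> skip
r=42=101010 popcount=3 -> skip
r=43=101011 popcount=4 -> skip
r=44=101100 popcount=3 -> skip
r=45=101101 popcount=4 -> skip
r=46=101110 popcount=4 -> skip
r=47=101111 popcount=5 -> skip
r=48=110000 popcount=2 -> KEEP
r=49=110001 popcount=3 -> skip
r=50=110010 popcount=3 -> skip
r=51=110011 popcount=4 -> skip
r=52=110100 popcount=3 -> skip
r=53=110101 popcount=4 -> skip
r=54=110110 popcount=4 -> skip
r=55=110111 popcount=5 -> skip
Kept rows: 40 48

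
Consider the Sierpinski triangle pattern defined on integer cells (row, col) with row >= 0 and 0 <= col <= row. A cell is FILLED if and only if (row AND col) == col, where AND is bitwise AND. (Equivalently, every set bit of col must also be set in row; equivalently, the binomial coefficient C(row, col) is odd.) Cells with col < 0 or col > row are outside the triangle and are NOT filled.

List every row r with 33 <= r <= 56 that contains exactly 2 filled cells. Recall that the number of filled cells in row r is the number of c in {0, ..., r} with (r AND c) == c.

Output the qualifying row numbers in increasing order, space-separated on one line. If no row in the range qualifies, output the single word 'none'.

Row r has 2^popcount(r) filled cells, so we need popcount(r) = log2(2) = 1.
Scan r = 33..56 and keep those with exactly 1 one-bits:
r=33=100001 popcount=2 -> skip
r=34=100010 popcount=2 -> skip
r=35=100011 popcount=3 -> skip
r=36=100100 popcount=2 -> skip
r=37=100101 popcount=3 -> skip
r=38=100110 popcount=3 -> skip
r=39=100111 popcount=4 -> skip
r=40=101000 popcount=2 -> skip
r=41=101001 popcount=3 -> skip
r=42=101010 popcount=3 -> skip
r=43=101011 popcount=4 -> skip
r=44=101100 popcount=3 -> skip
r=45=101101 popcount=4 -> skip
r=46=101110 popcount=4 -> skip
r=47=101111 popcount=5 -> skip
r=48=110000 popcount=2 -> skip
r=49=110001 popcount=3 -> skip
r=50=110010 popcount=3 -> skip
r=51=110011 popcount=4 -> skip
r=52=110100 popcount=3 -> skip
r=53=110101 popcount=4 -> skip
r=54=110110 popcount=4 -> skip
r=55=110111 popcount=5 -> skip
r=56=111000 popcount=3 -> skip
Kept rows: none

Answer: none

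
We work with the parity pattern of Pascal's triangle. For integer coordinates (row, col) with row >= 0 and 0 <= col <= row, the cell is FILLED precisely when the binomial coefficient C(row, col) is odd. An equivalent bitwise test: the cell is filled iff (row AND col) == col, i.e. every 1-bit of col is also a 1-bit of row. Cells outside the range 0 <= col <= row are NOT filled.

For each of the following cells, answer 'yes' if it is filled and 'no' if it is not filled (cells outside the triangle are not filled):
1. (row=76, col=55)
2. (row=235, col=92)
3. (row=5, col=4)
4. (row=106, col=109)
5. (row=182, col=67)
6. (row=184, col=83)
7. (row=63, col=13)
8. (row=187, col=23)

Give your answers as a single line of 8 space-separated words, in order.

(76,55): row=0b1001100, col=0b110111, row AND col = 0b100 = 4; 4 != 55 -> empty
(235,92): row=0b11101011, col=0b1011100, row AND col = 0b1001000 = 72; 72 != 92 -> empty
(5,4): row=0b101, col=0b100, row AND col = 0b100 = 4; 4 == 4 -> filled
(106,109): col outside [0, 106] -> not filled
(182,67): row=0b10110110, col=0b1000011, row AND col = 0b10 = 2; 2 != 67 -> empty
(184,83): row=0b10111000, col=0b1010011, row AND col = 0b10000 = 16; 16 != 83 -> empty
(63,13): row=0b111111, col=0b1101, row AND col = 0b1101 = 13; 13 == 13 -> filled
(187,23): row=0b10111011, col=0b10111, row AND col = 0b10011 = 19; 19 != 23 -> empty

Answer: no no yes no no no yes no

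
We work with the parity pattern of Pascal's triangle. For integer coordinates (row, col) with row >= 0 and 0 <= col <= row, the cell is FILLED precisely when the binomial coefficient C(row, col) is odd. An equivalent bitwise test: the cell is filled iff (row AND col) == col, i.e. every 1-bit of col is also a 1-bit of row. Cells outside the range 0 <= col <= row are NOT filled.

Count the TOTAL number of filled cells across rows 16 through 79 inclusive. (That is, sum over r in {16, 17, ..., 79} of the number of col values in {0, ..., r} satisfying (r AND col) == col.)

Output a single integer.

Answer: 810

Derivation:
r16=10000 pc1: +2 =2
r17=10001 pc2: +4 =6
r18=10010 pc2: +4 =10
r19=10011 pc3: +8 =18
r20=10100 pc2: +4 =22
r21=10101 pc3: +8 =30
r22=10110 pc3: +8 =38
r23=10111 pc4: +16 =54
r24=11000 pc2: +4 =58
r25=11001 pc3: +8 =66
r26=11010 pc3: +8 =74
r27=11011 pc4: +16 =90
r28=11100 pc3: +8 =98
r29=11101 pc4: +16 =114
r30=11110 pc4: +16 =130
r31=11111 pc5: +32 =162
r32=100000 pc1: +2 =164
r33=100001 pc2: +4 =168
r34=100010 pc2: +4 =172
r35=100011 pc3: +8 =180
r36=100100 pc2: +4 =184
r37=100101 pc3: +8 =192
r38=100110 pc3: +8 =200
r39=100111 pc4: +16 =216
r40=101000 pc2: +4 =220
r41=101001 pc3: +8 =228
r42=101010 pc3: +8 =236
r43=101011 pc4: +16 =252
r44=101100 pc3: +8 =260
r45=101101 pc4: +16 =276
r46=101110 pc4: +16 =292
r47=101111 pc5: +32 =324
r48=110000 pc2: +4 =328
r49=110001 pc3: +8 =336
r50=110010 pc3: +8 =344
r51=110011 pc4: +16 =360
r52=110100 pc3: +8 =368
r53=110101 pc4: +16 =384
r54=110110 pc4: +16 =400
r55=110111 pc5: +32 =432
r56=111000 pc3: +8 =440
r57=111001 pc4: +16 =456
r58=111010 pc4: +16 =472
r59=111011 pc5: +32 =504
r60=111100 pc4: +16 =520
r61=111101 pc5: +32 =552
r62=111110 pc5: +32 =584
r63=111111 pc6: +64 =648
r64=1000000 pc1: +2 =650
r65=1000001 pc2: +4 =654
r66=1000010 pc2: +4 =658
r67=1000011 pc3: +8 =666
r68=1000100 pc2: +4 =670
r69=1000101 pc3: +8 =678
r70=1000110 pc3: +8 =686
r71=1000111 pc4: +16 =702
r72=1001000 pc2: +4 =706
r73=1001001 pc3: +8 =714
r74=1001010 pc3: +8 =722
r75=1001011 pc4: +16 =738
r76=1001100 pc3: +8 =746
r77=1001101 pc4: +16 =762
r78=1001110 pc4: +16 =778
r79=1001111 pc5: +32 =810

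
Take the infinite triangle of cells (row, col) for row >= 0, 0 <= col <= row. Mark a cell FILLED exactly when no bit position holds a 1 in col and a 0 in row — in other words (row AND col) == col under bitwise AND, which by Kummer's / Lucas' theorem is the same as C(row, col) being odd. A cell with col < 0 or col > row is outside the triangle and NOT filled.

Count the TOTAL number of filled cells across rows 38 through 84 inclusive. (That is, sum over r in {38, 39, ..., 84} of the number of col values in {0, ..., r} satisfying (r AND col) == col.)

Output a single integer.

Answer: 662

Derivation:
r38=100110 pc3: +8 =8
r39=100111 pc4: +16 =24
r40=101000 pc2: +4 =28
r41=101001 pc3: +8 =36
r42=101010 pc3: +8 =44
r43=101011 pc4: +16 =60
r44=101100 pc3: +8 =68
r45=101101 pc4: +16 =84
r46=101110 pc4: +16 =100
r47=101111 pc5: +32 =132
r48=110000 pc2: +4 =136
r49=110001 pc3: +8 =144
r50=110010 pc3: +8 =152
r51=110011 pc4: +16 =168
r52=110100 pc3: +8 =176
r53=110101 pc4: +16 =192
r54=110110 pc4: +16 =208
r55=110111 pc5: +32 =240
r56=111000 pc3: +8 =248
r57=111001 pc4: +16 =264
r58=111010 pc4: +16 =280
r59=111011 pc5: +32 =312
r60=111100 pc4: +16 =328
r61=111101 pc5: +32 =360
r62=111110 pc5: +32 =392
r63=111111 pc6: +64 =456
r64=1000000 pc1: +2 =458
r65=1000001 pc2: +4 =462
r66=1000010 pc2: +4 =466
r67=1000011 pc3: +8 =474
r68=1000100 pc2: +4 =478
r69=1000101 pc3: +8 =486
r70=1000110 pc3: +8 =494
r71=1000111 pc4: +16 =510
r72=1001000 pc2: +4 =514
r73=1001001 pc3: +8 =522
r74=1001010 pc3: +8 =530
r75=1001011 pc4: +16 =546
r76=1001100 pc3: +8 =554
r77=1001101 pc4: +16 =570
r78=1001110 pc4: +16 =586
r79=1001111 pc5: +32 =618
r80=1010000 pc2: +4 =622
r81=1010001 pc3: +8 =630
r82=1010010 pc3: +8 =638
r83=1010011 pc4: +16 =654
r84=1010100 pc3: +8 =662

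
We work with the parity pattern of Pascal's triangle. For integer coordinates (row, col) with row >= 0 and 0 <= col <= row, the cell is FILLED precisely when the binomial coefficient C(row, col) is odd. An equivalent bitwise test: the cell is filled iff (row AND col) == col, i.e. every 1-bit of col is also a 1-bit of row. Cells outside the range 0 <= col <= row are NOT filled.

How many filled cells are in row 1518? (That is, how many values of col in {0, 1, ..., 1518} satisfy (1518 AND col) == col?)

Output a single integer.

1518 in binary = 10111101110
popcount(1518) = number of 1-bits in 10111101110 = 8
A col c satisfies (1518 AND c) == c iff every set bit of c is also set in 1518; each of the 8 set bits of 1518 can independently be on or off in c.
count = 2^8 = 256

Answer: 256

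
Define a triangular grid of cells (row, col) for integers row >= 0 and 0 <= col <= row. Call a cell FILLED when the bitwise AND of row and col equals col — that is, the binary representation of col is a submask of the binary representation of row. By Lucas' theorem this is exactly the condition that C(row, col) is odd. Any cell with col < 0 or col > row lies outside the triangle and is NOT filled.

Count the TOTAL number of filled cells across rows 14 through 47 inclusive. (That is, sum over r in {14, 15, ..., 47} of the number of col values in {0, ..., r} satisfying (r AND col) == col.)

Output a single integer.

Answer: 348

Derivation:
r14=1110 pc3: +8 =8
r15=1111 pc4: +16 =24
r16=10000 pc1: +2 =26
r17=10001 pc2: +4 =30
r18=10010 pc2: +4 =34
r19=10011 pc3: +8 =42
r20=10100 pc2: +4 =46
r21=10101 pc3: +8 =54
r22=10110 pc3: +8 =62
r23=10111 pc4: +16 =78
r24=11000 pc2: +4 =82
r25=11001 pc3: +8 =90
r26=11010 pc3: +8 =98
r27=11011 pc4: +16 =114
r28=11100 pc3: +8 =122
r29=11101 pc4: +16 =138
r30=11110 pc4: +16 =154
r31=11111 pc5: +32 =186
r32=100000 pc1: +2 =188
r33=100001 pc2: +4 =192
r34=100010 pc2: +4 =196
r35=100011 pc3: +8 =204
r36=100100 pc2: +4 =208
r37=100101 pc3: +8 =216
r38=100110 pc3: +8 =224
r39=100111 pc4: +16 =240
r40=101000 pc2: +4 =244
r41=101001 pc3: +8 =252
r42=101010 pc3: +8 =260
r43=101011 pc4: +16 =276
r44=101100 pc3: +8 =284
r45=101101 pc4: +16 =300
r46=101110 pc4: +16 =316
r47=101111 pc5: +32 =348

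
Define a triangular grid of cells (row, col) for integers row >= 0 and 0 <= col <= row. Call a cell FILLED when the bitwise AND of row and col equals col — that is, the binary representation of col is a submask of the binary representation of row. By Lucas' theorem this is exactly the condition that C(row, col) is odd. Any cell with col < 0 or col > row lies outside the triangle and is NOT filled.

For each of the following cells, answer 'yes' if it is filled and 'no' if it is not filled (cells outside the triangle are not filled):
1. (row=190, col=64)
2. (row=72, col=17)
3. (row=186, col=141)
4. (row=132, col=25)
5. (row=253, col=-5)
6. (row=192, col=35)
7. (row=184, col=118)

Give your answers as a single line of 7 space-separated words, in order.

(190,64): row=0b10111110, col=0b1000000, row AND col = 0b0 = 0; 0 != 64 -> empty
(72,17): row=0b1001000, col=0b10001, row AND col = 0b0 = 0; 0 != 17 -> empty
(186,141): row=0b10111010, col=0b10001101, row AND col = 0b10001000 = 136; 136 != 141 -> empty
(132,25): row=0b10000100, col=0b11001, row AND col = 0b0 = 0; 0 != 25 -> empty
(253,-5): col outside [0, 253] -> not filled
(192,35): row=0b11000000, col=0b100011, row AND col = 0b0 = 0; 0 != 35 -> empty
(184,118): row=0b10111000, col=0b1110110, row AND col = 0b110000 = 48; 48 != 118 -> empty

Answer: no no no no no no no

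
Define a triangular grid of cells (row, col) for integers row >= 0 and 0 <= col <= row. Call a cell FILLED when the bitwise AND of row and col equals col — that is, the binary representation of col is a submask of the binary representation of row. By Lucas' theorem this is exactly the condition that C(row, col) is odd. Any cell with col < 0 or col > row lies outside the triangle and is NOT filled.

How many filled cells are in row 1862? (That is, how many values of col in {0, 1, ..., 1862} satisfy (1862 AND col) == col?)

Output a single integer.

Answer: 64

Derivation:
1862 in binary = 11101000110
popcount(1862) = number of 1-bits in 11101000110 = 6
A col c satisfies (1862 AND c) == c iff every set bit of c is also set in 1862; each of the 6 set bits of 1862 can independently be on or off in c.
count = 2^6 = 64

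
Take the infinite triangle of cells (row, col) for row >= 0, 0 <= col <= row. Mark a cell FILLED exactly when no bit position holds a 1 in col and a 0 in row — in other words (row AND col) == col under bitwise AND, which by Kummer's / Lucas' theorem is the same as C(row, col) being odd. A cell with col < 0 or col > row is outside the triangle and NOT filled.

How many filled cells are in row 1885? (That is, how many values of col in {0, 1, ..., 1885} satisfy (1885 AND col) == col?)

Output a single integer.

1885 in binary = 11101011101
popcount(1885) = number of 1-bits in 11101011101 = 8
A col c satisfies (1885 AND c) == c iff every set bit of c is also set in 1885; each of the 8 set bits of 1885 can independently be on or off in c.
count = 2^8 = 256

Answer: 256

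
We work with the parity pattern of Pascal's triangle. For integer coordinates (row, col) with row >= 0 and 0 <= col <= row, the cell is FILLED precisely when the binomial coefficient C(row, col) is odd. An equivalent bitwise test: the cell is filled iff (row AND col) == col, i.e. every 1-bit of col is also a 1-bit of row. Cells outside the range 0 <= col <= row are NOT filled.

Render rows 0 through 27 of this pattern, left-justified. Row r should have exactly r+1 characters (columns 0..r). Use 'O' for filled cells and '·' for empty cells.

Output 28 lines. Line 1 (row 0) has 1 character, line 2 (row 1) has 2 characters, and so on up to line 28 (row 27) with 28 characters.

r0=0: O
r1=1: OO
r2=10: O·O
r3=11: OOOO
r4=100: O···O
r5=101: OO··OO
r6=110: O·O·O·O
r7=111: OOOOOOOO
r8=1000: O·······O
r9=1001: OO······OO
r10=1010: O·O·····O·O
r11=1011: OOOO····OOOO
r12=1100: O···O···O···O
r13=1101: OO··OO··OO··OO
r14=1110: O·O·O·O·O·O·O·O
r15=1111: OOOOOOOOOOOOOOOO
r16=10000: O···············O
r17=10001: OO··············OO
r18=10010: O·O·············O·O
r19=10011: OOOO············OOOO
r20=10100: O···O···········O···O
r21=10101: OO··OO··········OO··OO
r22=10110: O·O·O·O·········O·O·O·O
r23=10111: OOOOOOOO········OOOOOOOO
r24=11000: O·······O·······O·······O
r25=11001: OO······OO······OO······OO
r26=11010: O·O·····O·O·····O·O·····O·O
r27=11011: OOOO····OOOO····OOOO····OOOO

Answer: O
OO
O·O
OOOO
O···O
OO··OO
O·O·O·O
OOOOOOOO
O·······O
OO······OO
O·O·····O·O
OOOO····OOOO
O···O···O···O
OO··OO··OO··OO
O·O·O·O·O·O·O·O
OOOOOOOOOOOOOOOO
O···············O
OO··············OO
O·O·············O·O
OOOO············OOOO
O···O···········O···O
OO··OO··········OO··OO
O·O·O·O·········O·O·O·O
OOOOOOOO········OOOOOOOO
O·······O·······O·······O
OO······OO······OO······OO
O·O·····O·O·····O·O·····O·O
OOOO····OOOO····OOOO····OOOO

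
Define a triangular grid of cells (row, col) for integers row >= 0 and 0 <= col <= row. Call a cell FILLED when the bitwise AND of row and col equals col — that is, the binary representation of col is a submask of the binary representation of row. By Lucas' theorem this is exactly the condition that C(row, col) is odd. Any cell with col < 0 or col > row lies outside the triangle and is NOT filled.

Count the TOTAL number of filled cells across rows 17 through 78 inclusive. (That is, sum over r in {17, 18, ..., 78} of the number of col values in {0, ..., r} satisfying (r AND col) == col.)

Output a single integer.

Answer: 776

Derivation:
r17=10001 pc2: +4 =4
r18=10010 pc2: +4 =8
r19=10011 pc3: +8 =16
r20=10100 pc2: +4 =20
r21=10101 pc3: +8 =28
r22=10110 pc3: +8 =36
r23=10111 pc4: +16 =52
r24=11000 pc2: +4 =56
r25=11001 pc3: +8 =64
r26=11010 pc3: +8 =72
r27=11011 pc4: +16 =88
r28=11100 pc3: +8 =96
r29=11101 pc4: +16 =112
r30=11110 pc4: +16 =128
r31=11111 pc5: +32 =160
r32=100000 pc1: +2 =162
r33=100001 pc2: +4 =166
r34=100010 pc2: +4 =170
r35=100011 pc3: +8 =178
r36=100100 pc2: +4 =182
r37=100101 pc3: +8 =190
r38=100110 pc3: +8 =198
r39=100111 pc4: +16 =214
r40=101000 pc2: +4 =218
r41=101001 pc3: +8 =226
r42=101010 pc3: +8 =234
r43=101011 pc4: +16 =250
r44=101100 pc3: +8 =258
r45=101101 pc4: +16 =274
r46=101110 pc4: +16 =290
r47=101111 pc5: +32 =322
r48=110000 pc2: +4 =326
r49=110001 pc3: +8 =334
r50=110010 pc3: +8 =342
r51=110011 pc4: +16 =358
r52=110100 pc3: +8 =366
r53=110101 pc4: +16 =382
r54=110110 pc4: +16 =398
r55=110111 pc5: +32 =430
r56=111000 pc3: +8 =438
r57=111001 pc4: +16 =454
r58=111010 pc4: +16 =470
r59=111011 pc5: +32 =502
r60=111100 pc4: +16 =518
r61=111101 pc5: +32 =550
r62=111110 pc5: +32 =582
r63=111111 pc6: +64 =646
r64=1000000 pc1: +2 =648
r65=1000001 pc2: +4 =652
r66=1000010 pc2: +4 =656
r67=1000011 pc3: +8 =664
r68=1000100 pc2: +4 =668
r69=1000101 pc3: +8 =676
r70=1000110 pc3: +8 =684
r71=1000111 pc4: +16 =700
r72=1001000 pc2: +4 =704
r73=1001001 pc3: +8 =712
r74=1001010 pc3: +8 =720
r75=1001011 pc4: +16 =736
r76=1001100 pc3: +8 =744
r77=1001101 pc4: +16 =760
r78=1001110 pc4: +16 =776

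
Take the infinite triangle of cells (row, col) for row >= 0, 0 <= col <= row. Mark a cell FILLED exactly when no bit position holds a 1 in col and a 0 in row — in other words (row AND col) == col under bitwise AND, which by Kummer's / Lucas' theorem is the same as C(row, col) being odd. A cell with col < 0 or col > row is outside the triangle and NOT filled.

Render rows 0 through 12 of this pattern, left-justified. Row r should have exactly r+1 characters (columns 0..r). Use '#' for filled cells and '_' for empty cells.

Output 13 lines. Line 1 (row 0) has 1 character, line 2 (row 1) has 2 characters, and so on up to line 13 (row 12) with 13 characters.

r0=0: #
r1=1: ##
r2=10: #_#
r3=11: ####
r4=100: #___#
r5=101: ##__##
r6=110: #_#_#_#
r7=111: ########
r8=1000: #_______#
r9=1001: ##______##
r10=1010: #_#_____#_#
r11=1011: ####____####
r12=1100: #___#___#___#

Answer: #
##
#_#
####
#___#
##__##
#_#_#_#
########
#_______#
##______##
#_#_____#_#
####____####
#___#___#___#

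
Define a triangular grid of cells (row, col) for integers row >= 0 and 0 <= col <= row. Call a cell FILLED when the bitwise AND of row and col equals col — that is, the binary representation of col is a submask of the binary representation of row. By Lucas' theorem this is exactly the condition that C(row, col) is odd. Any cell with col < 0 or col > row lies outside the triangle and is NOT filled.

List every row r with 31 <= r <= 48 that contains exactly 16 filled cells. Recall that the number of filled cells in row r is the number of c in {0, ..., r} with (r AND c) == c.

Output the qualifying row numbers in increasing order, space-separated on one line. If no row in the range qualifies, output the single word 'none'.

Row r has 2^popcount(r) filled cells, so we need popcount(r) = log2(16) = 4.
Scan r = 31..48 and keep those with exactly 4 one-bits:
r=31=11111 popcount=5 -> skip
r=32=100000 popcount=1 -> skip
r=33=100001 popcount=2 -> skip
r=34=100010 popcount=2 -> skip
r=35=100011 popcount=3 -> skip
r=36=100100 popcount=2 -> skip
r=37=100101 popcount=3 -> skip
r=38=100110 popcount=3 -> skip
r=39=100111 popcount=4 -> KEEP
r=40=101000 popcount=2 -> skip
r=41=101001 popcount=3 -> skip
r=42=101010 popcount=3 -> skip
r=43=101011 popcount=4 -> KEEP
r=44=101100 popcount=3 -> skip
r=45=101101 popcount=4 -> KEEP
r=46=101110 popcount=4 -> KEEP
r=47=101111 popcount=5 -> skip
r=48=110000 popcount=2 -> skip
Kept rows: 39 43 45 46

Answer: 39 43 45 46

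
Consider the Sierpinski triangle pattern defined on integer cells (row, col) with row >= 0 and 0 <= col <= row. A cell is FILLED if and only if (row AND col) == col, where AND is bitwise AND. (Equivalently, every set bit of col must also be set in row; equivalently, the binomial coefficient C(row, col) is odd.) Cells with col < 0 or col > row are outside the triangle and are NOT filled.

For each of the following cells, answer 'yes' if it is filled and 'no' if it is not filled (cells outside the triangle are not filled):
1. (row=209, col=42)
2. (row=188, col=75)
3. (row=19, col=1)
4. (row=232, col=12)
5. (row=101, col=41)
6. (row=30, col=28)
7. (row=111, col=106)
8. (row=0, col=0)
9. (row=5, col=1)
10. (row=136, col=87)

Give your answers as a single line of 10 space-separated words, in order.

(209,42): row=0b11010001, col=0b101010, row AND col = 0b0 = 0; 0 != 42 -> empty
(188,75): row=0b10111100, col=0b1001011, row AND col = 0b1000 = 8; 8 != 75 -> empty
(19,1): row=0b10011, col=0b1, row AND col = 0b1 = 1; 1 == 1 -> filled
(232,12): row=0b11101000, col=0b1100, row AND col = 0b1000 = 8; 8 != 12 -> empty
(101,41): row=0b1100101, col=0b101001, row AND col = 0b100001 = 33; 33 != 41 -> empty
(30,28): row=0b11110, col=0b11100, row AND col = 0b11100 = 28; 28 == 28 -> filled
(111,106): row=0b1101111, col=0b1101010, row AND col = 0b1101010 = 106; 106 == 106 -> filled
(0,0): row=0b0, col=0b0, row AND col = 0b0 = 0; 0 == 0 -> filled
(5,1): row=0b101, col=0b1, row AND col = 0b1 = 1; 1 == 1 -> filled
(136,87): row=0b10001000, col=0b1010111, row AND col = 0b0 = 0; 0 != 87 -> empty

Answer: no no yes no no yes yes yes yes no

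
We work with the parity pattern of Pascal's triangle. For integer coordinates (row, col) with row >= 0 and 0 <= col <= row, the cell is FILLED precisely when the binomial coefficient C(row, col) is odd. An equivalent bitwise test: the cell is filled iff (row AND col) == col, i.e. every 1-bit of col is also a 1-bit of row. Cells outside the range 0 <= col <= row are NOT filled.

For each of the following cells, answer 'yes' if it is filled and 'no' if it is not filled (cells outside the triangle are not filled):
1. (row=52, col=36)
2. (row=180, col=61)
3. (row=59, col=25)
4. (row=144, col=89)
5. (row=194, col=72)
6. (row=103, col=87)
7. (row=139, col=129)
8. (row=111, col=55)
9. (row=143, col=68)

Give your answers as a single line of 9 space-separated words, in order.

(52,36): row=0b110100, col=0b100100, row AND col = 0b100100 = 36; 36 == 36 -> filled
(180,61): row=0b10110100, col=0b111101, row AND col = 0b110100 = 52; 52 != 61 -> empty
(59,25): row=0b111011, col=0b11001, row AND col = 0b11001 = 25; 25 == 25 -> filled
(144,89): row=0b10010000, col=0b1011001, row AND col = 0b10000 = 16; 16 != 89 -> empty
(194,72): row=0b11000010, col=0b1001000, row AND col = 0b1000000 = 64; 64 != 72 -> empty
(103,87): row=0b1100111, col=0b1010111, row AND col = 0b1000111 = 71; 71 != 87 -> empty
(139,129): row=0b10001011, col=0b10000001, row AND col = 0b10000001 = 129; 129 == 129 -> filled
(111,55): row=0b1101111, col=0b110111, row AND col = 0b100111 = 39; 39 != 55 -> empty
(143,68): row=0b10001111, col=0b1000100, row AND col = 0b100 = 4; 4 != 68 -> empty

Answer: yes no yes no no no yes no no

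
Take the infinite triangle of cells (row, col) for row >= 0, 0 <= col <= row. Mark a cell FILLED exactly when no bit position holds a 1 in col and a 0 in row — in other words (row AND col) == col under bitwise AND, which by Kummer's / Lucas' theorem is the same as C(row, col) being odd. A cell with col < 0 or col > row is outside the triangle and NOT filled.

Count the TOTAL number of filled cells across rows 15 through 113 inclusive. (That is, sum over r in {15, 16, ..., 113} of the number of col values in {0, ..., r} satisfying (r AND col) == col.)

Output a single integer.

Answer: 1498

Derivation:
r15=1111 pc4: +16 =16
r16=10000 pc1: +2 =18
r17=10001 pc2: +4 =22
r18=10010 pc2: +4 =26
r19=10011 pc3: +8 =34
r20=10100 pc2: +4 =38
r21=10101 pc3: +8 =46
r22=10110 pc3: +8 =54
r23=10111 pc4: +16 =70
r24=11000 pc2: +4 =74
r25=11001 pc3: +8 =82
r26=11010 pc3: +8 =90
r27=11011 pc4: +16 =106
r28=11100 pc3: +8 =114
r29=11101 pc4: +16 =130
r30=11110 pc4: +16 =146
r31=11111 pc5: +32 =178
r32=100000 pc1: +2 =180
r33=100001 pc2: +4 =184
r34=100010 pc2: +4 =188
r35=100011 pc3: +8 =196
r36=100100 pc2: +4 =200
r37=100101 pc3: +8 =208
r38=100110 pc3: +8 =216
r39=100111 pc4: +16 =232
r40=101000 pc2: +4 =236
r41=101001 pc3: +8 =244
r42=101010 pc3: +8 =252
r43=101011 pc4: +16 =268
r44=101100 pc3: +8 =276
r45=101101 pc4: +16 =292
r46=101110 pc4: +16 =308
r47=101111 pc5: +32 =340
r48=110000 pc2: +4 =344
r49=110001 pc3: +8 =352
r50=110010 pc3: +8 =360
r51=110011 pc4: +16 =376
r52=110100 pc3: +8 =384
r53=110101 pc4: +16 =400
r54=110110 pc4: +16 =416
r55=110111 pc5: +32 =448
r56=111000 pc3: +8 =456
r57=111001 pc4: +16 =472
r58=111010 pc4: +16 =488
r59=111011 pc5: +32 =520
r60=111100 pc4: +16 =536
r61=111101 pc5: +32 =568
r62=111110 pc5: +32 =600
r63=111111 pc6: +64 =664
r64=1000000 pc1: +2 =666
r65=1000001 pc2: +4 =670
r66=1000010 pc2: +4 =674
r67=1000011 pc3: +8 =682
r68=1000100 pc2: +4 =686
r69=1000101 pc3: +8 =694
r70=1000110 pc3: +8 =702
r71=1000111 pc4: +16 =718
r72=1001000 pc2: +4 =722
r73=1001001 pc3: +8 =730
r74=1001010 pc3: +8 =738
r75=1001011 pc4: +16 =754
r76=1001100 pc3: +8 =762
r77=1001101 pc4: +16 =778
r78=1001110 pc4: +16 =794
r79=1001111 pc5: +32 =826
r80=1010000 pc2: +4 =830
r81=1010001 pc3: +8 =838
r82=1010010 pc3: +8 =846
r83=1010011 pc4: +16 =862
r84=1010100 pc3: +8 =870
r85=1010101 pc4: +16 =886
r86=1010110 pc4: +16 =902
r87=1010111 pc5: +32 =934
r88=1011000 pc3: +8 =942
r89=1011001 pc4: +16 =958
r90=1011010 pc4: +16 =974
r91=1011011 pc5: +32 =1006
r92=1011100 pc4: +16 =1022
r93=1011101 pc5: +32 =1054
r94=1011110 pc5: +32 =1086
r95=1011111 pc6: +64 =1150
r96=1100000 pc2: +4 =1154
r97=1100001 pc3: +8 =1162
r98=1100010 pc3: +8 =1170
r99=1100011 pc4: +16 =1186
r100=1100100 pc3: +8 =1194
r101=1100101 pc4: +16 =1210
r102=1100110 pc4: +16 =1226
r103=1100111 pc5: +32 =1258
r104=1101000 pc3: +8 =1266
r105=1101001 pc4: +16 =1282
r106=1101010 pc4: +16 =1298
r107=1101011 pc5: +32 =1330
r108=1101100 pc4: +16 =1346
r109=1101101 pc5: +32 =1378
r110=1101110 pc5: +32 =1410
r111=1101111 pc6: +64 =1474
r112=1110000 pc3: +8 =1482
r113=1110001 pc4: +16 =1498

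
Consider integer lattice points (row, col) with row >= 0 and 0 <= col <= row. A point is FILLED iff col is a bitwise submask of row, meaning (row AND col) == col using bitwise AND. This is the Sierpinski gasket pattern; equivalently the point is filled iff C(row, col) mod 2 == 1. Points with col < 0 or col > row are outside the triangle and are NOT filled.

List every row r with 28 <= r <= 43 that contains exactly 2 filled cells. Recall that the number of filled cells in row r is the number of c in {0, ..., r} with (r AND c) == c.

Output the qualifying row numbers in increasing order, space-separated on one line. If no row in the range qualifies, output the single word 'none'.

Row r has 2^popcount(r) filled cells, so we need popcount(r) = log2(2) = 1.
Scan r = 28..43 and keep those with exactly 1 one-bits:
r=28=11100 popcount=3 -> skip
r=29=11101 popcount=4 -> skip
r=30=11110 popcount=4 -> skip
r=31=11111 popcount=5 -> skip
r=32=100000 popcount=1 -> KEEP
r=33=100001 popcount=2 -> skip
r=34=100010 popcount=2 -> skip
r=35=100011 popcount=3 -> skip
r=36=100100 popcount=2 -> skip
r=37=100101 popcount=3 -> skip
r=38=100110 popcount=3 -> skip
r=39=100111 popcount=4 -> skip
r=40=101000 popcount=2 -> skip
r=41=101001 popcount=3 -> skip
r=42=101010 popcount=3 -> skip
r=43=101011 popcount=4 -> skip
Kept rows: 32

Answer: 32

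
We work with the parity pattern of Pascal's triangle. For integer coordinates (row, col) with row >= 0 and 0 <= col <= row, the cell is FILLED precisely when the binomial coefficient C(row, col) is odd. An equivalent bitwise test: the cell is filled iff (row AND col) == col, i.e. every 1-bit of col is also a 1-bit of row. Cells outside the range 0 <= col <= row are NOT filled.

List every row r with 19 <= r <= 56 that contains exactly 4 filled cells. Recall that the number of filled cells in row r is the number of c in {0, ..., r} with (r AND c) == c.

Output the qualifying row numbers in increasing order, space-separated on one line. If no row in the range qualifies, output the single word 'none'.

Row r has 2^popcount(r) filled cells, so we need popcount(r) = log2(4) = 2.
Scan r = 19..56 and keep those with exactly 2 one-bits:
r=19=10011 popcount=3 -> skip
r=20=10100 popcount=2 -> KEEP
r=21=10101 popcount=3 -> skip
r=22=10110 popcount=3 -> skip
r=23=10111 popcount=4 -> skip
r=24=11000 popcount=2 -> KEEP
r=25=11001 popcount=3 -> skip
r=26=11010 popcount=3 -> skip
r=27=11011 popcount=4 -> skip
r=28=11100 popcount=3 -> skip
r=29=11101 popcount=4 -> skip
r=30=11110 popcount=4 -> skip
r=31=11111 popcount=5 -> skip
r=32=100000 popcount=1 -> skip
r=33=100001 popcount=2 -> KEEP
r=34=100010 popcount=2 -> KEEP
r=35=100011 popcount=3 -> skip
r=36=100100 popcount=2 -> KEEP
r=37=100101 popcount=3 -> skip
r=38=100110 popcount=3 -> skip
r=39=100111 popcount=4 -> skip
r=40=101000 popcount=2 -> KEEP
r=41=101001 popcount=3 -> skip
r=42=101010 popcount=3 -> skip
r=43=101011 popcount=4 -> skip
r=44=101100 popcount=3 -> skip
r=45=101101 popcount=4 -> skip
r=46=101110 popcount=4 -> skip
r=47=101111 popcount=5 -> skip
r=48=110000 popcount=2 -> KEEP
r=49=110001 popcount=3 -> skip
r=50=110010 popcount=3 -> skip
r=51=110011 popcount=4 -> skip
r=52=110100 popcount=3 -> skip
r=53=110101 popcount=4 -> skip
r=54=110110 popcount=4 -> skip
r=55=110111 popcount=5 -> skip
r=56=111000 popcount=3 -> skip
Kept rows: 20 24 33 34 36 40 48

Answer: 20 24 33 34 36 40 48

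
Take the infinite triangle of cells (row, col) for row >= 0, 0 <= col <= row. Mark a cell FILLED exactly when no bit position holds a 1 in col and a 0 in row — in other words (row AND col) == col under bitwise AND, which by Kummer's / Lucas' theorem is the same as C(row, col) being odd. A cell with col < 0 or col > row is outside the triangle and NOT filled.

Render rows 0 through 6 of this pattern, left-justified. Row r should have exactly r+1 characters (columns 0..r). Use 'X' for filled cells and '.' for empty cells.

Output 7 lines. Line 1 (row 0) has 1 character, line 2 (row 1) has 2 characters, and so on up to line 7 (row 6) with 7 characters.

r0=0: X
r1=1: XX
r2=10: X.X
r3=11: XXXX
r4=100: X...X
r5=101: XX..XX
r6=110: X.X.X.X

Answer: X
XX
X.X
XXXX
X...X
XX..XX
X.X.X.X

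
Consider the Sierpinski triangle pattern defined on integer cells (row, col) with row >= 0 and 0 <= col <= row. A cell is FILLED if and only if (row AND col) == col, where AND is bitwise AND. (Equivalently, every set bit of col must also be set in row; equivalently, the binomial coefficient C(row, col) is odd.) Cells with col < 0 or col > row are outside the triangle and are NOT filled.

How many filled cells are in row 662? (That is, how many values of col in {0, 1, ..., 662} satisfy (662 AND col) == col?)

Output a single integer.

662 in binary = 1010010110
popcount(662) = number of 1-bits in 1010010110 = 5
A col c satisfies (662 AND c) == c iff every set bit of c is also set in 662; each of the 5 set bits of 662 can independently be on or off in c.
count = 2^5 = 32

Answer: 32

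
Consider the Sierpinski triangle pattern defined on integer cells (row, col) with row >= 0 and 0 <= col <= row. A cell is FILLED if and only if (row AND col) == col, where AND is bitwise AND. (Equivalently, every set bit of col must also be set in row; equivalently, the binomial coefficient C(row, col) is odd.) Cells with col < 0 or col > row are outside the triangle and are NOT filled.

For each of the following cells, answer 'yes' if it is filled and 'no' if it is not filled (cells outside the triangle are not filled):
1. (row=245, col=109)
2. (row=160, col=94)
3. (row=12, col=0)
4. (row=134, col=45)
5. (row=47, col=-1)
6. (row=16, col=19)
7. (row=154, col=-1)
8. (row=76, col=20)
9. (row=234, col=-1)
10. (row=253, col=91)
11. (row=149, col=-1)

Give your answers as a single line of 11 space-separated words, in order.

(245,109): row=0b11110101, col=0b1101101, row AND col = 0b1100101 = 101; 101 != 109 -> empty
(160,94): row=0b10100000, col=0b1011110, row AND col = 0b0 = 0; 0 != 94 -> empty
(12,0): row=0b1100, col=0b0, row AND col = 0b0 = 0; 0 == 0 -> filled
(134,45): row=0b10000110, col=0b101101, row AND col = 0b100 = 4; 4 != 45 -> empty
(47,-1): col outside [0, 47] -> not filled
(16,19): col outside [0, 16] -> not filled
(154,-1): col outside [0, 154] -> not filled
(76,20): row=0b1001100, col=0b10100, row AND col = 0b100 = 4; 4 != 20 -> empty
(234,-1): col outside [0, 234] -> not filled
(253,91): row=0b11111101, col=0b1011011, row AND col = 0b1011001 = 89; 89 != 91 -> empty
(149,-1): col outside [0, 149] -> not filled

Answer: no no yes no no no no no no no no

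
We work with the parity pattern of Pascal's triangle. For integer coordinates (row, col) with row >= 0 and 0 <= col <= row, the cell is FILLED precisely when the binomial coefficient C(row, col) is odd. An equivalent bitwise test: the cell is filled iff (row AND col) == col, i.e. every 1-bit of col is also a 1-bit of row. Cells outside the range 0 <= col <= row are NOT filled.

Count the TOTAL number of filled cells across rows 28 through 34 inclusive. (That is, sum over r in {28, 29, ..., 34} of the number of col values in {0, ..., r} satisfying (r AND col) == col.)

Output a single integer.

Answer: 82

Derivation:
r28=11100 pc3: +8 =8
r29=11101 pc4: +16 =24
r30=11110 pc4: +16 =40
r31=11111 pc5: +32 =72
r32=100000 pc1: +2 =74
r33=100001 pc2: +4 =78
r34=100010 pc2: +4 =82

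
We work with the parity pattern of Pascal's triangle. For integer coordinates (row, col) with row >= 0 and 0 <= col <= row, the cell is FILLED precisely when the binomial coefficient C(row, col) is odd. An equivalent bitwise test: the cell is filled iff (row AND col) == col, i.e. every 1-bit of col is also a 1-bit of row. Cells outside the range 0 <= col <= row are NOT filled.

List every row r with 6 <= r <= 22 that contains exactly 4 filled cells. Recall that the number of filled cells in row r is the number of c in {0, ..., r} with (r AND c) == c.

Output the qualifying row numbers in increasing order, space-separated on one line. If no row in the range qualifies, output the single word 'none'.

Row r has 2^popcount(r) filled cells, so we need popcount(r) = log2(4) = 2.
Scan r = 6..22 and keep those with exactly 2 one-bits:
r=6=110 popcount=2 -> KEEP
r=7=111 popcount=3 -> skip
r=8=1000 popcount=1 -> skip
r=9=1001 popcount=2 -> KEEP
r=10=1010 popcount=2 -> KEEP
r=11=1011 popcount=3 -> skip
r=12=1100 popcount=2 -> KEEP
r=13=1101 popcount=3 -> skip
r=14=1110 popcount=3 -> skip
r=15=1111 popcount=4 -> skip
r=16=10000 popcount=1 -> skip
r=17=10001 popcount=2 -> KEEP
r=18=10010 popcount=2 -> KEEP
r=19=10011 popcount=3 -> skip
r=20=10100 popcount=2 -> KEEP
r=21=10101 popcount=3 -> skip
r=22=10110 popcount=3 -> skip
Kept rows: 6 9 10 12 17 18 20

Answer: 6 9 10 12 17 18 20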